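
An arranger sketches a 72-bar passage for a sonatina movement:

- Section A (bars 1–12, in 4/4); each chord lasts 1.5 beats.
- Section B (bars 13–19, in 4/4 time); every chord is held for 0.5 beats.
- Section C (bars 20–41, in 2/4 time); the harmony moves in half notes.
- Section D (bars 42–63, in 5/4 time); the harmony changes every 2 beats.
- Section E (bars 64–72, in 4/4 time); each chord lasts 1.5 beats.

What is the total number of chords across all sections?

189 chords

A: 12 bars × 4 beats = 48 beats; 1.5 beats/chord → 32 chords.
B: 7 bars × 4 beats = 28 beats; 0.5 beats/chord → 56 chords.
C: 22 bars × 2 beats = 44 beats; 2 beats/chord → 22 chords.
D: 22 bars × 5 beats = 110 beats; 2 beats/chord → 55 chords.
E: 9 bars × 4 beats = 36 beats; 1.5 beats/chord → 24 chords.
Total: 32 + 56 + 22 + 55 + 24 = 189.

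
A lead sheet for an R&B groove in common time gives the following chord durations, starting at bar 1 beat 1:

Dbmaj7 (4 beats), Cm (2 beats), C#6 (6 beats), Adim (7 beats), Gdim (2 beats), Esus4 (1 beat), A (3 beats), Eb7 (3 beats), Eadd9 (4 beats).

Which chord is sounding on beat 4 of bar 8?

Beat 4 of bar 8 is beat (8−1)×4 + 4 = 32 overall.
Running totals: Dbmaj7 ends at 4, Cm ends at 6, C#6 ends at 12, Adim ends at 19, Gdim ends at 21, Esus4 ends at 22, A ends at 25, Eb7 ends at 28, Eadd9 ends at 32.
Beat 32 falls within Eadd9.

Eadd9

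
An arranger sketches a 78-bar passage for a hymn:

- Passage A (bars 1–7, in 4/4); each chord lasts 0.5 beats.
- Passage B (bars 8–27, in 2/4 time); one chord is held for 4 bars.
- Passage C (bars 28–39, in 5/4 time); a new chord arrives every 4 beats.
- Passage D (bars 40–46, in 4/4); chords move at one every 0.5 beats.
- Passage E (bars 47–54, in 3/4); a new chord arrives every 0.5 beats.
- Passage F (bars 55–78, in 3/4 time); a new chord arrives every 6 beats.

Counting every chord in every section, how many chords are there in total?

192 chords

A has 28 beats and chords last 0.5 each, so 56 chords.
B has 40 beats and chords last 8 each, so 5 chords.
C has 60 beats and chords last 4 each, so 15 chords.
D has 28 beats and chords last 0.5 each, so 56 chords.
E has 24 beats and chords last 0.5 each, so 48 chords.
F has 72 beats and chords last 6 each, so 12 chords.
Total: 56 + 5 + 15 + 56 + 48 + 12 = 192.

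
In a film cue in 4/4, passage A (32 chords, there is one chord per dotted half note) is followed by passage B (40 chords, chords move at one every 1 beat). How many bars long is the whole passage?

34 bars

A: 32 × 3 = 96 beats = 24 bars.
B: 40 × 1 = 40 beats = 10 bars.
Total: 24 + 10 = 34 bars.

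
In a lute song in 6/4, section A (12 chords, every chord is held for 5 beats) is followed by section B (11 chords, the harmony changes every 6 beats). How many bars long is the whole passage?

21 bars

A: 12 × 5 = 60 beats = 10 bars.
B: 11 × 6 = 66 beats = 11 bars.
Total: 10 + 11 = 21 bars.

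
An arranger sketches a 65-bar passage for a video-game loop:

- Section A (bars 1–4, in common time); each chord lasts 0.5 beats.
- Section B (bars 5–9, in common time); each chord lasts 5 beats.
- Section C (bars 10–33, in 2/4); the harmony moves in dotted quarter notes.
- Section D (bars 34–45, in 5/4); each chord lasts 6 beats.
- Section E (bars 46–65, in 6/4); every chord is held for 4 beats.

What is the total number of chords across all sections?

A: 4 bars × 4 beats = 16 beats; 0.5 beats/chord → 32 chords.
B: 5 bars × 4 beats = 20 beats; 5 beats/chord → 4 chords.
C: 24 bars × 2 beats = 48 beats; 1.5 beats/chord → 32 chords.
D: 12 bars × 5 beats = 60 beats; 6 beats/chord → 10 chords.
E: 20 bars × 6 beats = 120 beats; 4 beats/chord → 30 chords.
Total: 32 + 4 + 32 + 10 + 30 = 108.

108 chords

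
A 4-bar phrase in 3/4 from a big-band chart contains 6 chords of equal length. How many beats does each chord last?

2 beats

4 bars × 3 beats/bar = 12 beats total.
12 beats ÷ 6 chords = 2 beats per chord.
(That is a half note.)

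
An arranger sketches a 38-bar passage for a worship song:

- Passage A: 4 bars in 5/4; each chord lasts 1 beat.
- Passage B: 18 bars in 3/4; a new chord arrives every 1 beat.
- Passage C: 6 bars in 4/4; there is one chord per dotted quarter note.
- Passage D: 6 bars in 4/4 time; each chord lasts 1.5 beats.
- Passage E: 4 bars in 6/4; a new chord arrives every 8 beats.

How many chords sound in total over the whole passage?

109 chords

A: 4·5 = 20 beats, 20/1 = 20 chords.
B: 18·3 = 54 beats, 54/1 = 54 chords.
C: 6·4 = 24 beats, 24/1.5 = 16 chords.
D: 6·4 = 24 beats, 24/1.5 = 16 chords.
E: 4·6 = 24 beats, 24/8 = 3 chords.
Total: 20 + 54 + 16 + 16 + 3 = 109.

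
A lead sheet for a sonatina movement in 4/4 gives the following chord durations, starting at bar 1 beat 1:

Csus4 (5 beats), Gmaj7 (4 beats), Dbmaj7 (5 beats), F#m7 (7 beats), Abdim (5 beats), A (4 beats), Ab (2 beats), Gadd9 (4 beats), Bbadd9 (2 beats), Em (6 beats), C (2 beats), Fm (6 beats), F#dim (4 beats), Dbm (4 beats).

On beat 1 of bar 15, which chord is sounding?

Beat 1 of bar 15 is beat (15−1)×4 + 1 = 57 overall.
Running totals: Csus4 ends at 5, Gmaj7 ends at 9, Dbmaj7 ends at 14, F#m7 ends at 21, Abdim ends at 26, A ends at 30, Ab ends at 32, Gadd9 ends at 36, Bbadd9 ends at 38, Em ends at 44, C ends at 46, Fm ends at 52, F#dim ends at 56, Dbm ends at 60.
Beat 57 falls within Dbm.

Dbm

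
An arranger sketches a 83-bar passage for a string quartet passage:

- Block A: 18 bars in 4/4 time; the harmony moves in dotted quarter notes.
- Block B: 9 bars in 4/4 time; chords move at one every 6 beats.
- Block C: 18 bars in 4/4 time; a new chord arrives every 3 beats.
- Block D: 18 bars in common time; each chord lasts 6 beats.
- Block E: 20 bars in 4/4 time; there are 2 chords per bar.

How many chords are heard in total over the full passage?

A has 72 beats and chords last 1.5 each, so 48 chords.
B has 36 beats and chords last 6 each, so 6 chords.
C has 72 beats and chords last 3 each, so 24 chords.
D has 72 beats and chords last 6 each, so 12 chords.
E has 80 beats and chords last 2 each, so 40 chords.
Total: 48 + 6 + 24 + 12 + 40 = 130.

130 chords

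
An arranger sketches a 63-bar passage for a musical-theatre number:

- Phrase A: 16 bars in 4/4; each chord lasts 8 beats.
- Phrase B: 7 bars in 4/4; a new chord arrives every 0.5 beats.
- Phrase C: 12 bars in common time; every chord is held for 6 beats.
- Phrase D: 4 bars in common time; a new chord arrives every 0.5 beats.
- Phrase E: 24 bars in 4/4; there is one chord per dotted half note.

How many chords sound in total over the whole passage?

136 chords

A has 64 beats and chords last 8 each, so 8 chords.
B has 28 beats and chords last 0.5 each, so 56 chords.
C has 48 beats and chords last 6 each, so 8 chords.
D has 16 beats and chords last 0.5 each, so 32 chords.
E has 96 beats and chords last 3 each, so 32 chords.
Total: 8 + 56 + 8 + 32 + 32 = 136.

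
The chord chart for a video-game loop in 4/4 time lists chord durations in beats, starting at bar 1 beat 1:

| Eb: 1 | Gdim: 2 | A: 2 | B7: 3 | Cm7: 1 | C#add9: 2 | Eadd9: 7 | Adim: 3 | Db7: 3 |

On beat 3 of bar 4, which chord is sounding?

Eadd9

Beat 3 of bar 4 is beat (4−1)×4 + 3 = 15 overall.
Running totals: Eb ends at 1, Gdim ends at 3, A ends at 5, B7 ends at 8, Cm7 ends at 9, C#add9 ends at 11, Eadd9 ends at 18.
Beat 15 falls within Eadd9.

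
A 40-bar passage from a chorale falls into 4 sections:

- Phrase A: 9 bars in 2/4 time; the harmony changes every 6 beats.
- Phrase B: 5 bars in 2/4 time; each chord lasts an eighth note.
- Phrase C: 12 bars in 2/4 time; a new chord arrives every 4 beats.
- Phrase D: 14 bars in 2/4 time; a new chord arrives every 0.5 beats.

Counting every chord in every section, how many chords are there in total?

A: 9 bars × 2 beats = 18 beats; 6 beats/chord → 3 chords.
B: 5 bars × 2 beats = 10 beats; 0.5 beats/chord → 20 chords.
C: 12 bars × 2 beats = 24 beats; 4 beats/chord → 6 chords.
D: 14 bars × 2 beats = 28 beats; 0.5 beats/chord → 56 chords.
Total: 3 + 20 + 6 + 56 = 85.

85 chords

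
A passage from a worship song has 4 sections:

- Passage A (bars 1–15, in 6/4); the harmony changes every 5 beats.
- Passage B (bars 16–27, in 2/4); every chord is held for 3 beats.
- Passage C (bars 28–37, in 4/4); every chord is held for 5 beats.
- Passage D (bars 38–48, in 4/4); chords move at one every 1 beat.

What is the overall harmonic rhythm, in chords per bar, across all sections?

1.625 chords per bar

A: 15 bars of 6 beats is 90 beats; at 5 beats each that's 18 chords.
B: 12 bars of 2 beats is 24 beats; at 3 beats each that's 8 chords.
C: 10 bars of 4 beats is 40 beats; at 5 beats each that's 8 chords.
D: 11 bars of 4 beats is 44 beats; at 1 beat each that's 44 chords.
Overall: 78 chords over 48 bars → 78/48 = 1.625 chords per bar.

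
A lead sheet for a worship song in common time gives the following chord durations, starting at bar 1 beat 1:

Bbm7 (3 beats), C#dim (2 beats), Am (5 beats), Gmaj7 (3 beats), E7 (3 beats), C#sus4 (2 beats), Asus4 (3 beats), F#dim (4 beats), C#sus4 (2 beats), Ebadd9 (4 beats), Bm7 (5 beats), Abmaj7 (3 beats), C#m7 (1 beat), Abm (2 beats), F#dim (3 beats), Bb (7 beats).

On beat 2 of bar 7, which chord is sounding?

Beat 2 of bar 7 is beat (7−1)×4 + 2 = 26 overall.
Running totals: Bbm7 ends at 3, C#dim ends at 5, Am ends at 10, Gmaj7 ends at 13, E7 ends at 16, C#sus4 ends at 18, Asus4 ends at 21, F#dim ends at 25, C#sus4 ends at 27.
Beat 26 falls within C#sus4.

C#sus4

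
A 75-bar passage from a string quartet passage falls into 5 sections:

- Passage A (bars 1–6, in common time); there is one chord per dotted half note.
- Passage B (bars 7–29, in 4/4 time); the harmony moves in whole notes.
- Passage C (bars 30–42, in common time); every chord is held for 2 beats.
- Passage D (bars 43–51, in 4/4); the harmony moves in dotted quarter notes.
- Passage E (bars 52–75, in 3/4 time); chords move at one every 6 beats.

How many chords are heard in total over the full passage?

93 chords

A: 6 bars × 4 beats = 24 beats; 3 beats/chord → 8 chords.
B: 23 bars × 4 beats = 92 beats; 4 beats/chord → 23 chords.
C: 13 bars × 4 beats = 52 beats; 2 beats/chord → 26 chords.
D: 9 bars × 4 beats = 36 beats; 1.5 beats/chord → 24 chords.
E: 24 bars × 3 beats = 72 beats; 6 beats/chord → 12 chords.
Total: 8 + 23 + 26 + 24 + 12 = 93.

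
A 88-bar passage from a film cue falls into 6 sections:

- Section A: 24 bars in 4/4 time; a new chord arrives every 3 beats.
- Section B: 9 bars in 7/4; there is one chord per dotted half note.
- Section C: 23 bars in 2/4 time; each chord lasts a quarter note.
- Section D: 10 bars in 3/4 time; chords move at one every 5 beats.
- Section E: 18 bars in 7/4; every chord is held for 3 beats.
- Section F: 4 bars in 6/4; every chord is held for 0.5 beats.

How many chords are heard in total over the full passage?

195 chords

A: 24·4 = 96 beats, 96/3 = 32 chords.
B: 9·7 = 63 beats, 63/3 = 21 chords.
C: 23·2 = 46 beats, 46/1 = 46 chords.
D: 10·3 = 30 beats, 30/5 = 6 chords.
E: 18·7 = 126 beats, 126/3 = 42 chords.
F: 4·6 = 24 beats, 24/0.5 = 48 chords.
Total: 32 + 21 + 46 + 6 + 42 + 48 = 195.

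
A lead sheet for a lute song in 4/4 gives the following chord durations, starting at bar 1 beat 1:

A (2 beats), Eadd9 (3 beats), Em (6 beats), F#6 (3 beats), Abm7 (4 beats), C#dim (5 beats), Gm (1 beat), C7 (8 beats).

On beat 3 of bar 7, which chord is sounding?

C7

Beat 3 of bar 7 is beat (7−1)×4 + 3 = 27 overall.
Running totals: A ends at 2, Eadd9 ends at 5, Em ends at 11, F#6 ends at 14, Abm7 ends at 18, C#dim ends at 23, Gm ends at 24, C7 ends at 32.
Beat 27 falls within C7.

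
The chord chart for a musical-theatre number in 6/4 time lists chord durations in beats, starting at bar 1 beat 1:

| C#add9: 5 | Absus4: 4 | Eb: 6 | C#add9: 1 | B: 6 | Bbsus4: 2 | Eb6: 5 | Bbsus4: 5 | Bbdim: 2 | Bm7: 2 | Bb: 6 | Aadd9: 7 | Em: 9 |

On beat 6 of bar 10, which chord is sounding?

Em

Beat 6 of bar 10 is beat (10−1)×6 + 6 = 60 overall.
Running totals: C#add9 ends at 5, Absus4 ends at 9, Eb ends at 15, C#add9 ends at 16, B ends at 22, Bbsus4 ends at 24, Eb6 ends at 29, Bbsus4 ends at 34, Bbdim ends at 36, Bm7 ends at 38, Bb ends at 44, Aadd9 ends at 51, Em ends at 60.
Beat 60 falls within Em.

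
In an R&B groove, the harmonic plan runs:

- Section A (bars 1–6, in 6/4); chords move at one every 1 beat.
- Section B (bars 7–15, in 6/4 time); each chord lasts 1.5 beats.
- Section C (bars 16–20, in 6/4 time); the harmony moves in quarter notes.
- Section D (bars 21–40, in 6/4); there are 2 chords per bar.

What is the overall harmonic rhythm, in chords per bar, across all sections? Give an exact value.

3.55 chords per bar

A: 6 × 6 = 36 beats ÷ 1 = 36 chords.
B: 9 × 6 = 54 beats ÷ 1.5 = 36 chords.
C: 5 × 6 = 30 beats ÷ 1 = 30 chords.
D: 20 × 6 = 120 beats ÷ 3 = 40 chords.
Overall: 142 chords over 40 bars → 142/40 = 3.55 chords per bar.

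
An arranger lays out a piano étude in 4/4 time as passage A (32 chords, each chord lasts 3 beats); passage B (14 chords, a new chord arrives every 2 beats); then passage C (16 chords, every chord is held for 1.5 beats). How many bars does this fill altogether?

A: 32 × 3 = 96 beats = 24 bars.
B: 14 × 2 = 28 beats = 7 bars.
C: 16 × 1.5 = 24 beats = 6 bars.
Total: 24 + 7 + 6 = 37 bars.

37 bars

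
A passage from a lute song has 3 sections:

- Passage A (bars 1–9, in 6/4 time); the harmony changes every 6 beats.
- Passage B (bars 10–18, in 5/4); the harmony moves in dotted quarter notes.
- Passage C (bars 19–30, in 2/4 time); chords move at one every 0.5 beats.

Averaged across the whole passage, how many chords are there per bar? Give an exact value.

2.9 chords per bar

A: 9 × 6 = 54 beats ÷ 6 = 9 chords.
B: 9 × 5 = 45 beats ÷ 1.5 = 30 chords.
C: 12 × 2 = 24 beats ÷ 0.5 = 48 chords.
Overall: 87 chords over 30 bars → 87/30 = 2.9 chords per bar.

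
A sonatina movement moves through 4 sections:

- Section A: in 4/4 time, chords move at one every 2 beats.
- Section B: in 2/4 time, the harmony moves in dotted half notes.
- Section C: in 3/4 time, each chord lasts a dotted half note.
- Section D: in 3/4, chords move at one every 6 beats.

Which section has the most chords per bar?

Section A

A: each chord is 2 beats in 4/4, so 2 per bar.
B: each chord is 3 beats in 2/4, so 2/3 per bar.
C: each chord is 3 beats in 3/4, so 1 per bar.
D: each chord is 6 beats in 3/4, so 0.5 per bar.
Fastest is A at 2 chords/bar.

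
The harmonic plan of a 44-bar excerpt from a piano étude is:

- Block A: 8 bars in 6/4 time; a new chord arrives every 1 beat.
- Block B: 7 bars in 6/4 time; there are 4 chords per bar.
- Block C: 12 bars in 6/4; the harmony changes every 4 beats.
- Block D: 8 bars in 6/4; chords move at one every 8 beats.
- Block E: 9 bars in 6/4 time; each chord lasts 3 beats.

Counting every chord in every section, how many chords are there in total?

118 chords

A: 8·6 = 48 beats, 48/1 = 48 chords.
B: 7·6 = 42 beats, 42/1.5 = 28 chords.
C: 12·6 = 72 beats, 72/4 = 18 chords.
D: 8·6 = 48 beats, 48/8 = 6 chords.
E: 9·6 = 54 beats, 54/3 = 18 chords.
Total: 48 + 28 + 18 + 6 + 18 = 118.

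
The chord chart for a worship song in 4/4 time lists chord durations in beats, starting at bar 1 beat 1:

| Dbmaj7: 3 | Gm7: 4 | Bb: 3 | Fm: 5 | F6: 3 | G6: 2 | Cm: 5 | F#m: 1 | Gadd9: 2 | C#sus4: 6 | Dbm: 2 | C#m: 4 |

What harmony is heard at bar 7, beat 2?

F#m

Beat 2 of bar 7 is beat (7−1)×4 + 2 = 26 overall.
Running totals: Dbmaj7 ends at 3, Gm7 ends at 7, Bb ends at 10, Fm ends at 15, F6 ends at 18, G6 ends at 20, Cm ends at 25, F#m ends at 26.
Beat 26 falls within F#m.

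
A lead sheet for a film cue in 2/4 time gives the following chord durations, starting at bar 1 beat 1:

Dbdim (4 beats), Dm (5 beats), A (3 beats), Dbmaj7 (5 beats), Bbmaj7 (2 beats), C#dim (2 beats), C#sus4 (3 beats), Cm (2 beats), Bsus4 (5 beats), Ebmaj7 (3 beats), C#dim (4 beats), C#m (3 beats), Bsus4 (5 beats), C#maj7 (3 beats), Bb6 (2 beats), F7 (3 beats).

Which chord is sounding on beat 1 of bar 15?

Bsus4

Beat 1 of bar 15 is beat (15−1)×2 + 1 = 29 overall.
Running totals: Dbdim ends at 4, Dm ends at 9, A ends at 12, Dbmaj7 ends at 17, Bbmaj7 ends at 19, C#dim ends at 21, C#sus4 ends at 24, Cm ends at 26, Bsus4 ends at 31.
Beat 29 falls within Bsus4.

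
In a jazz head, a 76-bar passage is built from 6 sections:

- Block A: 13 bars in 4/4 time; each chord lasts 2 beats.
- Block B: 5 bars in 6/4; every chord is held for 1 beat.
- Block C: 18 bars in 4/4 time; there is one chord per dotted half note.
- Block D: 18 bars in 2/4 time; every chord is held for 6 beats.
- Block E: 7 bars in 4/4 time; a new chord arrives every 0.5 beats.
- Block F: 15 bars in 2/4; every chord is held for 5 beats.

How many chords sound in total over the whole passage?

A has 52 beats and chords last 2 each, so 26 chords.
B has 30 beats and chords last 1 each, so 30 chords.
C has 72 beats and chords last 3 each, so 24 chords.
D has 36 beats and chords last 6 each, so 6 chords.
E has 28 beats and chords last 0.5 each, so 56 chords.
F has 30 beats and chords last 5 each, so 6 chords.
Total: 26 + 30 + 24 + 6 + 56 + 6 = 148.

148 chords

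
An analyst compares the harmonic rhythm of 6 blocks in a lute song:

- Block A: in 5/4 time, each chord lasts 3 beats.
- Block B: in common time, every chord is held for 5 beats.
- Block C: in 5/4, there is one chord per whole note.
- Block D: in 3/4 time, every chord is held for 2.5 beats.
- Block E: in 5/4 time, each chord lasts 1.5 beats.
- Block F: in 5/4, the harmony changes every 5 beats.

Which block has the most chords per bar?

A: each chord is 3 beats in 5/4, so 5/3 per bar.
B: each chord is 5 beats in 4/4, so 0.8 per bar.
C: each chord is 4 beats in 5/4, so 1.25 per bar.
D: each chord is 2.5 beats in 3/4, so 1.2 per bar.
E: each chord is 1.5 beats in 5/4, so 10/3 per bar.
F: each chord is 5 beats in 5/4, so 1 per bar.
Fastest is E at 10/3 chords/bar.

Block E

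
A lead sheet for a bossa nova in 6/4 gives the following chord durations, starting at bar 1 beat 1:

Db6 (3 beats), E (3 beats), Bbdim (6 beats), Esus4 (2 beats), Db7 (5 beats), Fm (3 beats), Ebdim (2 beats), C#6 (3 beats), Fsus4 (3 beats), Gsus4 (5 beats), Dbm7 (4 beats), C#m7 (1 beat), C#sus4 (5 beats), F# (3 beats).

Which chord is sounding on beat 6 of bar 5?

Beat 6 of bar 5 is beat (5−1)×6 + 6 = 30 overall.
Running totals: Db6 ends at 3, E ends at 6, Bbdim ends at 12, Esus4 ends at 14, Db7 ends at 19, Fm ends at 22, Ebdim ends at 24, C#6 ends at 27, Fsus4 ends at 30.
Beat 30 falls within Fsus4.

Fsus4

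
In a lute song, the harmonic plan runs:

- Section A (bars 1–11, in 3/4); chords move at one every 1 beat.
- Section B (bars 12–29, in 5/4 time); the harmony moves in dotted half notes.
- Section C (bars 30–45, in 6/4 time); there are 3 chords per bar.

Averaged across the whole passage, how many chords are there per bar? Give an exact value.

37/15 chords per bar

A: 11 × 3 = 33 beats ÷ 1 = 33 chords.
B: 18 × 5 = 90 beats ÷ 3 = 30 chords.
C: 16 × 6 = 96 beats ÷ 2 = 48 chords.
Overall: 111 chords over 45 bars → 111/45 = 37/15 chords per bar.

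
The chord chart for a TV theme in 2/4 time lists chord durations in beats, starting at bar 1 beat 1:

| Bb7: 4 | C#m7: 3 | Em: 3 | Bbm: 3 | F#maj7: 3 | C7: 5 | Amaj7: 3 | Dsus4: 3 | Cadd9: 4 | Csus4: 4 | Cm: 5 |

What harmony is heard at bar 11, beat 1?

C7

Beat 1 of bar 11 is beat (11−1)×2 + 1 = 21 overall.
Running totals: Bb7 ends at 4, C#m7 ends at 7, Em ends at 10, Bbm ends at 13, F#maj7 ends at 16, C7 ends at 21.
Beat 21 falls within C7.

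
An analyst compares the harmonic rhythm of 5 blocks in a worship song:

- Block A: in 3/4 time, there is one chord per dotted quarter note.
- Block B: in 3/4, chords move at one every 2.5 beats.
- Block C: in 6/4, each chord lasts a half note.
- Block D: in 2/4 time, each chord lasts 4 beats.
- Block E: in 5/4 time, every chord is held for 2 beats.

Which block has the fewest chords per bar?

Block D

A: each chord is 1.5 beats in 3/4, so 2 per bar.
B: each chord is 2.5 beats in 3/4, so 1.2 per bar.
C: each chord is 2 beats in 6/4, so 3 per bar.
D: each chord is 4 beats in 2/4, so 0.5 per bar.
E: each chord is 2 beats in 5/4, so 2.5 per bar.
Slowest is D at 0.5 chords/bar.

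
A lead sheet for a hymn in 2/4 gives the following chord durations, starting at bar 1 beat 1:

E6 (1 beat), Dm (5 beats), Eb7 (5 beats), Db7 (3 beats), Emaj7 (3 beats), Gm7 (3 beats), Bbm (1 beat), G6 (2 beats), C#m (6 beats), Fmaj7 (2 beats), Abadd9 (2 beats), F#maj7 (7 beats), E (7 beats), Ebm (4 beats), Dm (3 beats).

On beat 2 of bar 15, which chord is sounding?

Beat 2 of bar 15 is beat (15−1)×2 + 2 = 30 overall.
Running totals: E6 ends at 1, Dm ends at 6, Eb7 ends at 11, Db7 ends at 14, Emaj7 ends at 17, Gm7 ends at 20, Bbm ends at 21, G6 ends at 23, C#m ends at 29, Fmaj7 ends at 31.
Beat 30 falls within Fmaj7.

Fmaj7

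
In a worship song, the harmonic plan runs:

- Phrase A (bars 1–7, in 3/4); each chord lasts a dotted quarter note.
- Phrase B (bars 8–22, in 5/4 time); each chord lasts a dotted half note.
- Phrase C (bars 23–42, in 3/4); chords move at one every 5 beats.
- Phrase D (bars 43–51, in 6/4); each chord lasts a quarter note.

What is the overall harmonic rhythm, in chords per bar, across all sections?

35/17 chords per bar

A: 7 bars of 3 beats is 21 beats; at 1.5 beats each that's 14 chords.
B: 15 bars of 5 beats is 75 beats; at 3 beats each that's 25 chords.
C: 20 bars of 3 beats is 60 beats; at 5 beats each that's 12 chords.
D: 9 bars of 6 beats is 54 beats; at 1 beat each that's 54 chords.
Overall: 105 chords over 51 bars → 105/51 = 35/17 chords per bar.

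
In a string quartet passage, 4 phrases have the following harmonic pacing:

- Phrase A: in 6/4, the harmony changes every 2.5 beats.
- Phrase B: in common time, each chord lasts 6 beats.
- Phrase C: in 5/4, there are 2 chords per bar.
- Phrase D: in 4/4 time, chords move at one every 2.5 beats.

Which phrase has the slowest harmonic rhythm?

Phrase B

A: each chord is 2.5 beats in 6/4, so 2.4 per bar.
B: each chord is 6 beats in 4/4, so 2/3 per bar.
C: each chord is 2.5 beats in 5/4, so 2 per bar.
D: each chord is 2.5 beats in 4/4, so 1.6 per bar.
Slowest is B at 2/3 chords/bar.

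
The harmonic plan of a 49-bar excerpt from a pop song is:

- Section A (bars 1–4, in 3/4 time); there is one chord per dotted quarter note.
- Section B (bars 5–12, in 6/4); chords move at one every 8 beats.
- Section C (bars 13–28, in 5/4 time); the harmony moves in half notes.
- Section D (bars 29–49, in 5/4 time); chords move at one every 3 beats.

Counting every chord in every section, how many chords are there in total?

89 chords

A: 4·3 = 12 beats, 12/1.5 = 8 chords.
B: 8·6 = 48 beats, 48/8 = 6 chords.
C: 16·5 = 80 beats, 80/2 = 40 chords.
D: 21·5 = 105 beats, 105/3 = 35 chords.
Total: 8 + 6 + 40 + 35 = 89.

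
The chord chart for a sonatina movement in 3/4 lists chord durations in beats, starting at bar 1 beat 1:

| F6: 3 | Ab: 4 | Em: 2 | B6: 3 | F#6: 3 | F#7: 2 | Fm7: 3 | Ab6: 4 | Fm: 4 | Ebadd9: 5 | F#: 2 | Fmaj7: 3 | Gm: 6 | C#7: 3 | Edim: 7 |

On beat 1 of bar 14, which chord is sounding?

Gm

Beat 1 of bar 14 is beat (14−1)×3 + 1 = 40 overall.
Running totals: F6 ends at 3, Ab ends at 7, Em ends at 9, B6 ends at 12, F#6 ends at 15, F#7 ends at 17, Fm7 ends at 20, Ab6 ends at 24, Fm ends at 28, Ebadd9 ends at 33, F# ends at 35, Fmaj7 ends at 38, Gm ends at 44.
Beat 40 falls within Gm.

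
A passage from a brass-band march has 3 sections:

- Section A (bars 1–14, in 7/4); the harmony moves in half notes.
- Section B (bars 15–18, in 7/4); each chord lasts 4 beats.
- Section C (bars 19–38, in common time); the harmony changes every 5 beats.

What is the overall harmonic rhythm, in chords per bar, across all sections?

36/19 chords per bar

A: 14 bars of 7 beats is 98 beats; at 2 beats each that's 49 chords.
B: 4 bars of 7 beats is 28 beats; at 4 beats each that's 7 chords.
C: 20 bars of 4 beats is 80 beats; at 5 beats each that's 16 chords.
Overall: 72 chords over 38 bars → 72/38 = 36/19 chords per bar.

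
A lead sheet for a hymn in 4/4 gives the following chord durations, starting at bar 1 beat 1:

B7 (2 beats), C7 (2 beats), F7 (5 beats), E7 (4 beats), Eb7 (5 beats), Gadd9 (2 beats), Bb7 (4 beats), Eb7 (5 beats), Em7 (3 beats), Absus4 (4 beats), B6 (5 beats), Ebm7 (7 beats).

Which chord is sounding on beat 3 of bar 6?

Beat 3 of bar 6 is beat (6−1)×4 + 3 = 23 overall.
Running totals: B7 ends at 2, C7 ends at 4, F7 ends at 9, E7 ends at 13, Eb7 ends at 18, Gadd9 ends at 20, Bb7 ends at 24.
Beat 23 falls within Bb7.

Bb7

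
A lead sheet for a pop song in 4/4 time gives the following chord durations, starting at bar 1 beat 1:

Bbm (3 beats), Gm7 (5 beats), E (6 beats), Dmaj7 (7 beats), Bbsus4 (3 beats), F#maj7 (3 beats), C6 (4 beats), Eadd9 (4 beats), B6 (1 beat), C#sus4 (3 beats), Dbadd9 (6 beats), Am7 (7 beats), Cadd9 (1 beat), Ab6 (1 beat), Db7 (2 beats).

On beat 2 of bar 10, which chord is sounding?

C#sus4

Beat 2 of bar 10 is beat (10−1)×4 + 2 = 38 overall.
Running totals: Bbm ends at 3, Gm7 ends at 8, E ends at 14, Dmaj7 ends at 21, Bbsus4 ends at 24, F#maj7 ends at 27, C6 ends at 31, Eadd9 ends at 35, B6 ends at 36, C#sus4 ends at 39.
Beat 38 falls within C#sus4.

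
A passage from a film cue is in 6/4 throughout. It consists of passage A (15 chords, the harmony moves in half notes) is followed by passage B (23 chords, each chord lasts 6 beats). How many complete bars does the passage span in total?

A: 15 × 2 = 30 beats = 5 bars.
B: 23 × 6 = 138 beats = 23 bars.
Total: 5 + 23 = 28 bars.

28 bars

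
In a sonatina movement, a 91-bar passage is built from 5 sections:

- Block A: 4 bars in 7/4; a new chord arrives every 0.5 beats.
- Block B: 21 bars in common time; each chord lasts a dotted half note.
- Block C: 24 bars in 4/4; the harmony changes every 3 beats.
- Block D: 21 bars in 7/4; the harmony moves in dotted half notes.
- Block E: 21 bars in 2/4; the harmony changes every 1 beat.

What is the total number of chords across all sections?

207 chords

A has 28 beats and chords last 0.5 each, so 56 chords.
B has 84 beats and chords last 3 each, so 28 chords.
C has 96 beats and chords last 3 each, so 32 chords.
D has 147 beats and chords last 3 each, so 49 chords.
E has 42 beats and chords last 1 each, so 42 chords.
Total: 56 + 28 + 32 + 49 + 42 = 207.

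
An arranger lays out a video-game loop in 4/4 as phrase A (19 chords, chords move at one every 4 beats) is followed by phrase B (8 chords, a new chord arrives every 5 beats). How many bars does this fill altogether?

A: 19 × 4 = 76 beats = 19 bars.
B: 8 × 5 = 40 beats = 10 bars.
Total: 19 + 10 = 29 bars.

29 bars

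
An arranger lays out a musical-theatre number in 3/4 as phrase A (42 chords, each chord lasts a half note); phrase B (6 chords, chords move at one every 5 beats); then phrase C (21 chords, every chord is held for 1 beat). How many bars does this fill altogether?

A: 42 × 2 = 84 beats = 28 bars.
B: 6 × 5 = 30 beats = 10 bars.
C: 21 × 1 = 21 beats = 7 bars.
Total: 28 + 10 + 7 = 45 bars.

45 bars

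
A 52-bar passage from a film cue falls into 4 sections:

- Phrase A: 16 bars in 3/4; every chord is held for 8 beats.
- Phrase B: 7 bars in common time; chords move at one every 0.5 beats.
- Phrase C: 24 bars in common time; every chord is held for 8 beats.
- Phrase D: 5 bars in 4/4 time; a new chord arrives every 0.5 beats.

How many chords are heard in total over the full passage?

114 chords

A: 16·3 = 48 beats, 48/8 = 6 chords.
B: 7·4 = 28 beats, 28/0.5 = 56 chords.
C: 24·4 = 96 beats, 96/8 = 12 chords.
D: 5·4 = 20 beats, 20/0.5 = 40 chords.
Total: 6 + 56 + 12 + 40 = 114.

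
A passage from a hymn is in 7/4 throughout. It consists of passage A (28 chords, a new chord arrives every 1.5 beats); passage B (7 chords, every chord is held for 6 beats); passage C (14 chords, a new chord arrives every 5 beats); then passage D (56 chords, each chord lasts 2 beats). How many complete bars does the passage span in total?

A: 28 × 1.5 = 42 beats = 6 bars.
B: 7 × 6 = 42 beats = 6 bars.
C: 14 × 5 = 70 beats = 10 bars.
D: 56 × 2 = 112 beats = 16 bars.
Total: 6 + 6 + 10 + 16 = 38 bars.

38 bars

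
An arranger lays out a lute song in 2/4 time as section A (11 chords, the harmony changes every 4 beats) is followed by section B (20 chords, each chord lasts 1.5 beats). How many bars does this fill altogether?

37 bars

A: 11 × 4 = 44 beats = 22 bars.
B: 20 × 1.5 = 30 beats = 15 bars.
Total: 22 + 15 = 37 bars.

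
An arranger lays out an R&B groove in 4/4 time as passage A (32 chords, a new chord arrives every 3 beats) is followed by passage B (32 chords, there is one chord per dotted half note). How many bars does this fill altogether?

48 bars

A: 32 × 3 = 96 beats = 24 bars.
B: 32 × 3 = 96 beats = 24 bars.
Total: 24 + 24 = 48 bars.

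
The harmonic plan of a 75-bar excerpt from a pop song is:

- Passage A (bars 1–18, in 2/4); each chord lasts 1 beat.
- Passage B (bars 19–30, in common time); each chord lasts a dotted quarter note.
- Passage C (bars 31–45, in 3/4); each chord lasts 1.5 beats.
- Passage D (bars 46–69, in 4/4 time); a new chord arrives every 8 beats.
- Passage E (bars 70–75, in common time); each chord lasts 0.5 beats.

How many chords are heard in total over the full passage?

158 chords

A: 18 bars × 2 beats = 36 beats; 1 beat/chord → 36 chords.
B: 12 bars × 4 beats = 48 beats; 1.5 beats/chord → 32 chords.
C: 15 bars × 3 beats = 45 beats; 1.5 beats/chord → 30 chords.
D: 24 bars × 4 beats = 96 beats; 8 beats/chord → 12 chords.
E: 6 bars × 4 beats = 24 beats; 0.5 beats/chord → 48 chords.
Total: 36 + 32 + 30 + 12 + 48 = 158.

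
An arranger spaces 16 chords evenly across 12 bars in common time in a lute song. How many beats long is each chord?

12 bars × 4 beats/bar = 48 beats total.
48 beats ÷ 16 chords = 3 beats per chord.
(That is a dotted half note.)

3 beats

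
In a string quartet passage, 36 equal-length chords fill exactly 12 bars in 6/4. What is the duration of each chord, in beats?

12 bars × 6 beats/bar = 72 beats total.
72 beats ÷ 36 chords = 2 beats per chord.
(That is a half note.)

2 beats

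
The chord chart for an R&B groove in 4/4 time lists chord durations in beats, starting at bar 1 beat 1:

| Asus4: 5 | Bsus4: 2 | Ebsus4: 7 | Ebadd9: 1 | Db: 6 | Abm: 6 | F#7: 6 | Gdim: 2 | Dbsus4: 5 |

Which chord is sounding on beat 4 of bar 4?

Beat 4 of bar 4 is beat (4−1)×4 + 4 = 16 overall.
Running totals: Asus4 ends at 5, Bsus4 ends at 7, Ebsus4 ends at 14, Ebadd9 ends at 15, Db ends at 21.
Beat 16 falls within Db.

Db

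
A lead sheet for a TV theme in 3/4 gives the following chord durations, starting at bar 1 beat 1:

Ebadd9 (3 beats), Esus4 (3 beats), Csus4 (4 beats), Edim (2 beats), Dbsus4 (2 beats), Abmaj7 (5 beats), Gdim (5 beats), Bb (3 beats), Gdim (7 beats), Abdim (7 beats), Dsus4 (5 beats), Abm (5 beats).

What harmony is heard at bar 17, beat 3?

Beat 3 of bar 17 is beat (17−1)×3 + 3 = 51 overall.
Running totals: Ebadd9 ends at 3, Esus4 ends at 6, Csus4 ends at 10, Edim ends at 12, Dbsus4 ends at 14, Abmaj7 ends at 19, Gdim ends at 24, Bb ends at 27, Gdim ends at 34, Abdim ends at 41, Dsus4 ends at 46, Abm ends at 51.
Beat 51 falls within Abm.

Abm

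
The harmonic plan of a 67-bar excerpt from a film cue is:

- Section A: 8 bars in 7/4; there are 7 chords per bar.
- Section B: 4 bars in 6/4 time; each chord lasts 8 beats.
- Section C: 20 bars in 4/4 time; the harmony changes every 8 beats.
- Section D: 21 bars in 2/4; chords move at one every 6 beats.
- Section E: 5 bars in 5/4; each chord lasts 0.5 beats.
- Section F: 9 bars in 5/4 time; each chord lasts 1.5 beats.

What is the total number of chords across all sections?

A: 8·7 = 56 beats, 56/1 = 56 chords.
B: 4·6 = 24 beats, 24/8 = 3 chords.
C: 20·4 = 80 beats, 80/8 = 10 chords.
D: 21·2 = 42 beats, 42/6 = 7 chords.
E: 5·5 = 25 beats, 25/0.5 = 50 chords.
F: 9·5 = 45 beats, 45/1.5 = 30 chords.
Total: 56 + 3 + 10 + 7 + 50 + 30 = 156.

156 chords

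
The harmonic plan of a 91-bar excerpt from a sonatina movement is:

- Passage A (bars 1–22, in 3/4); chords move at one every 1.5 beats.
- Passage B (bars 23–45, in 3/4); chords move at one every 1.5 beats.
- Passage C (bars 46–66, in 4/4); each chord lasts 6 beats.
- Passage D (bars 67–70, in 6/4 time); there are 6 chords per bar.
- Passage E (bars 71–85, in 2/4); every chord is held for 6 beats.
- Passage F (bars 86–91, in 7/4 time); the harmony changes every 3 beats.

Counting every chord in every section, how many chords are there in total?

A: 22·3 = 66 beats, 66/1.5 = 44 chords.
B: 23·3 = 69 beats, 69/1.5 = 46 chords.
C: 21·4 = 84 beats, 84/6 = 14 chords.
D: 4·6 = 24 beats, 24/1 = 24 chords.
E: 15·2 = 30 beats, 30/6 = 5 chords.
F: 6·7 = 42 beats, 42/3 = 14 chords.
Total: 44 + 46 + 14 + 24 + 5 + 14 = 147.

147 chords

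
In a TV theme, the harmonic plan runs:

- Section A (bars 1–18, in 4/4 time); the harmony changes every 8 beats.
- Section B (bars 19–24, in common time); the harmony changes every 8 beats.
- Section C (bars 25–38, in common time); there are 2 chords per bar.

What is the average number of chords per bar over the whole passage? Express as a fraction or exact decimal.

A: 18 × 4 = 72 beats ÷ 8 = 9 chords.
B: 6 × 4 = 24 beats ÷ 8 = 3 chords.
C: 14 × 4 = 56 beats ÷ 2 = 28 chords.
Overall: 40 chords over 38 bars → 40/38 = 20/19 chords per bar.

20/19 chords per bar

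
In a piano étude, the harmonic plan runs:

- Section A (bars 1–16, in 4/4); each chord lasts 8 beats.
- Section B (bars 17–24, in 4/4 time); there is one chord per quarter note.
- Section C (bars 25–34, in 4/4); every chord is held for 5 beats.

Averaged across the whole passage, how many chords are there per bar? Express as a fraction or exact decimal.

A: 16 bars of 4 beats is 64 beats; at 8 beats each that's 8 chords.
B: 8 bars of 4 beats is 32 beats; at 1 beat each that's 32 chords.
C: 10 bars of 4 beats is 40 beats; at 5 beats each that's 8 chords.
Overall: 48 chords over 34 bars → 48/34 = 24/17 chords per bar.

24/17 chords per bar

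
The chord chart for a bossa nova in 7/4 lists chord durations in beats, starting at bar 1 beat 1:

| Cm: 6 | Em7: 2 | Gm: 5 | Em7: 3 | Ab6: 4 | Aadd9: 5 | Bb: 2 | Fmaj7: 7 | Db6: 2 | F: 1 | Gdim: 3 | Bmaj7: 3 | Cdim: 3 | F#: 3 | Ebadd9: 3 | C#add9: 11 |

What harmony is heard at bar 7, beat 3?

Cdim

Beat 3 of bar 7 is beat (7−1)×7 + 3 = 45 overall.
Running totals: Cm ends at 6, Em7 ends at 8, Gm ends at 13, Em7 ends at 16, Ab6 ends at 20, Aadd9 ends at 25, Bb ends at 27, Fmaj7 ends at 34, Db6 ends at 36, F ends at 37, Gdim ends at 40, Bmaj7 ends at 43, Cdim ends at 46.
Beat 45 falls within Cdim.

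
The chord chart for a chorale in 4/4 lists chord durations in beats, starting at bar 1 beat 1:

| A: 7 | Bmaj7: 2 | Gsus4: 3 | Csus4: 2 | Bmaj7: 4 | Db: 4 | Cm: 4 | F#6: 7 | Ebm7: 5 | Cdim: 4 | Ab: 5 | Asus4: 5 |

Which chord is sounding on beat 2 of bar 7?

Beat 2 of bar 7 is beat (7−1)×4 + 2 = 26 overall.
Running totals: A ends at 7, Bmaj7 ends at 9, Gsus4 ends at 12, Csus4 ends at 14, Bmaj7 ends at 18, Db ends at 22, Cm ends at 26.
Beat 26 falls within Cm.

Cm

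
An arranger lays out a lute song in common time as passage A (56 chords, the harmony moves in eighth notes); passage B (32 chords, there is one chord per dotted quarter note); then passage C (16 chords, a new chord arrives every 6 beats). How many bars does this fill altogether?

43 bars

A: 56 × 0.5 = 28 beats = 7 bars.
B: 32 × 1.5 = 48 beats = 12 bars.
C: 16 × 6 = 96 beats = 24 bars.
Total: 7 + 12 + 24 = 43 bars.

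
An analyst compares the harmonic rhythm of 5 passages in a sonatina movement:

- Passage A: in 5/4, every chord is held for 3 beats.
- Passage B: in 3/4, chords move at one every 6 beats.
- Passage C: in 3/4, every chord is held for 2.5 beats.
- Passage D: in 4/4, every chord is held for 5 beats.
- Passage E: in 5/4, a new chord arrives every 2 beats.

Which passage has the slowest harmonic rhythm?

A: 5/3 = 5/3 chords/bar.
B: 3/6 = 0.5 chords/bar.
C: 3/2.5 = 1.2 chords/bar.
D: 4/5 = 0.8 chords/bar.
E: 5/2 = 2.5 chords/bar.
Slowest is B at 0.5 chords/bar.

Passage B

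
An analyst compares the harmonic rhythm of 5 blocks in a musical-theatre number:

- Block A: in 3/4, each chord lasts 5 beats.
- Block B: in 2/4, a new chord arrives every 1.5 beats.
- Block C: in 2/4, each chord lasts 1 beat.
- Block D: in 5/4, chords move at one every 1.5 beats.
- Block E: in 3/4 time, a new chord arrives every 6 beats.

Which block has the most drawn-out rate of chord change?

A: 3 beats/bar ÷ 5 beats/chord = 0.6 chords/bar.
B: 2 beats/bar ÷ 1.5 beats/chord = 4/3 chords/bar.
C: 2 beats/bar ÷ 1 beat/chord = 2 chords/bar.
D: 5 beats/bar ÷ 1.5 beats/chord = 10/3 chords/bar.
E: 3 beats/bar ÷ 6 beats/chord = 0.5 chords/bar.
Slowest is E at 0.5 chords/bar.

Block E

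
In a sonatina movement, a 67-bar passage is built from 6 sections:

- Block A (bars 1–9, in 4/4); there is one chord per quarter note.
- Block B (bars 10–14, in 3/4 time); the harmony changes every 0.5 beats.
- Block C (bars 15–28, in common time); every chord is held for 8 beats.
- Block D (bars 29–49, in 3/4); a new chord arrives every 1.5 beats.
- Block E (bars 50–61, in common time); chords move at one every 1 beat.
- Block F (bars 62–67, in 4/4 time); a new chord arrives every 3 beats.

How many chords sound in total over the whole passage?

A has 36 beats and chords last 1 each, so 36 chords.
B has 15 beats and chords last 0.5 each, so 30 chords.
C has 56 beats and chords last 8 each, so 7 chords.
D has 63 beats and chords last 1.5 each, so 42 chords.
E has 48 beats and chords last 1 each, so 48 chords.
F has 24 beats and chords last 3 each, so 8 chords.
Total: 36 + 30 + 7 + 42 + 48 + 8 = 171.

171 chords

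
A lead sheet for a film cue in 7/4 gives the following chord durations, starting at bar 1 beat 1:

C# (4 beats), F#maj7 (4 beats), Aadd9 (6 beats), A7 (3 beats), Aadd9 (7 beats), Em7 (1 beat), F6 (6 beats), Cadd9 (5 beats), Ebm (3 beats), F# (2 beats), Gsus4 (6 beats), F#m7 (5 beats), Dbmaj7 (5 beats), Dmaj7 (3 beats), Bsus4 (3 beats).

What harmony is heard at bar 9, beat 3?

Beat 3 of bar 9 is beat (9−1)×7 + 3 = 59 overall.
Running totals: C# ends at 4, F#maj7 ends at 8, Aadd9 ends at 14, A7 ends at 17, Aadd9 ends at 24, Em7 ends at 25, F6 ends at 31, Cadd9 ends at 36, Ebm ends at 39, F# ends at 41, Gsus4 ends at 47, F#m7 ends at 52, Dbmaj7 ends at 57, Dmaj7 ends at 60.
Beat 59 falls within Dmaj7.

Dmaj7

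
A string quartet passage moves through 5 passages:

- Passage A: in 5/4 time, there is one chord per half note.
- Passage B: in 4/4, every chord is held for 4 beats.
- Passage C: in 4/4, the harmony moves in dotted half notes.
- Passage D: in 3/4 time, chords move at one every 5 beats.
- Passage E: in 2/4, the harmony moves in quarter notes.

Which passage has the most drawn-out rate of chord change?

Passage D

A: each chord is 2 beats in 5/4, so 2.5 per bar.
B: each chord is 4 beats in 4/4, so 1 per bar.
C: each chord is 3 beats in 4/4, so 4/3 per bar.
D: each chord is 5 beats in 3/4, so 0.6 per bar.
E: each chord is 1 beat in 2/4, so 2 per bar.
Slowest is D at 0.6 chords/bar.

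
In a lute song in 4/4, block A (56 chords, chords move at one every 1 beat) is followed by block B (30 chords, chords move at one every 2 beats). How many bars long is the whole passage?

A: 56 × 1 = 56 beats = 14 bars.
B: 30 × 2 = 60 beats = 15 bars.
Total: 14 + 15 = 29 bars.

29 bars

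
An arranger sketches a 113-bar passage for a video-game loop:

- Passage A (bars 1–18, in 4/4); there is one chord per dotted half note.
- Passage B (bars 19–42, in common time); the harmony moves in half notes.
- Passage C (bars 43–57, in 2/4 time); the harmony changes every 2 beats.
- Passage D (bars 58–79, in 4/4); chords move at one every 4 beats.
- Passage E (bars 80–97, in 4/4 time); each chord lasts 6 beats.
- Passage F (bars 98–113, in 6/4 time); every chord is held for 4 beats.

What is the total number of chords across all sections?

A: 18 bars × 4 beats = 72 beats; 3 beats/chord → 24 chords.
B: 24 bars × 4 beats = 96 beats; 2 beats/chord → 48 chords.
C: 15 bars × 2 beats = 30 beats; 2 beats/chord → 15 chords.
D: 22 bars × 4 beats = 88 beats; 4 beats/chord → 22 chords.
E: 18 bars × 4 beats = 72 beats; 6 beats/chord → 12 chords.
F: 16 bars × 6 beats = 96 beats; 4 beats/chord → 24 chords.
Total: 24 + 48 + 15 + 22 + 12 + 24 = 145.

145 chords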